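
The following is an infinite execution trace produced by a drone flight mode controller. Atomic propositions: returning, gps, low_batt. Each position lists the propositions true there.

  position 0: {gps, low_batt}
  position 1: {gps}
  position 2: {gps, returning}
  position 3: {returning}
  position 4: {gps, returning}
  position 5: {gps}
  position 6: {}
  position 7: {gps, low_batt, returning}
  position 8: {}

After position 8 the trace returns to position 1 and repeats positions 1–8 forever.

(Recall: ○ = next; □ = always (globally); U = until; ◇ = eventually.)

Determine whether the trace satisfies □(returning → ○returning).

No

returning → ○returning must hold at every position from 0 onward. It fails at position 4, so □(returning → ○returning) is false.
Positions where returning holds: 2, 3, 4, 7.
Check ○returning at each: 2→ok, 3→ok, 4→fails, 7→fails.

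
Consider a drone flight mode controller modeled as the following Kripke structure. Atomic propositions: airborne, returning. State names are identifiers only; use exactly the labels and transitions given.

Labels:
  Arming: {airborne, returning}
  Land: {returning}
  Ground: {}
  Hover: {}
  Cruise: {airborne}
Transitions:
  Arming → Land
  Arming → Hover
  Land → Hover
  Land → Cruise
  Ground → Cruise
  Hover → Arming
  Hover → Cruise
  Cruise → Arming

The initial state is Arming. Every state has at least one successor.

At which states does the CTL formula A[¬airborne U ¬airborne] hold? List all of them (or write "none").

{Land, Ground, Hover}

States satisfying ¬airborne: {Land, Ground, Hover}.
States satisfying A[¬airborne U ¬airborne]: {Land, Ground, Hover}.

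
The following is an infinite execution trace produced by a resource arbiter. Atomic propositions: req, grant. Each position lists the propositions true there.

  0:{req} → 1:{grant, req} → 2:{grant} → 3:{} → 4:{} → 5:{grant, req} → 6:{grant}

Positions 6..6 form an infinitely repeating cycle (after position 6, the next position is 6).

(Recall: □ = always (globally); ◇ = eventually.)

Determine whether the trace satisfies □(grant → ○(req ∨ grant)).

Does not hold

grant → ○(req ∨ grant) must hold at every position from 0 onward. It fails at position 2, so □(grant → ○(req ∨ grant)) is false.
Positions where grant holds: 1, 2, 5, 6.
Check ○(req ∨ grant) at each: 1→ok, 2→fails, 5→ok, 6→ok.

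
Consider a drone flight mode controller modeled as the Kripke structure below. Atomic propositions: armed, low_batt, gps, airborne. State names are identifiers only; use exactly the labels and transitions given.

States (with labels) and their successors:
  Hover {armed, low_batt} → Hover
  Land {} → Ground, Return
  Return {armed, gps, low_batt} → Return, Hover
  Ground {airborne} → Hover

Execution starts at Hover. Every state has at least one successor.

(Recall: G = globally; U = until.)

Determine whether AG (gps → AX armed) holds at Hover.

States satisfying gps → AX armed: {Hover, Land, Return, Ground}.
States satisfying AG (gps → AX armed): {Hover, Land, Return, Ground}.
Every state reachable from Hover satisfies gps → AX armed.
Hover ∈ Sat(AG (gps → AX armed)).

Holds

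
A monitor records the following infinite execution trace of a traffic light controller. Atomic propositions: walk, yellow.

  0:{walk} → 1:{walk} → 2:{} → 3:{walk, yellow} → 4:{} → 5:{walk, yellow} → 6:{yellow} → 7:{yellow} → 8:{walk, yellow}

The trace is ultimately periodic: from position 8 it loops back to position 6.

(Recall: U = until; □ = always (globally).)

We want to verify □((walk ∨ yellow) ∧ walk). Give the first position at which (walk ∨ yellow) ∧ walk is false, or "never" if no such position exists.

Check (walk ∨ yellow) ∧ walk at each position in order: 0 ✓, 1 ✓.
At position 2 the labels are {}, so (walk ∨ yellow) ∧ walk is false there. This is the first violation.

2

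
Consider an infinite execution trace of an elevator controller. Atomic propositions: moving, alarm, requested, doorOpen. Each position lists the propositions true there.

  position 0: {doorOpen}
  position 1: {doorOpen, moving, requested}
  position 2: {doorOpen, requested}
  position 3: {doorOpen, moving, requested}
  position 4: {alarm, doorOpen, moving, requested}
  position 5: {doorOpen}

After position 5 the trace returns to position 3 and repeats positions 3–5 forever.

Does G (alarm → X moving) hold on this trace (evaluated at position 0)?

Violated

alarm → X moving must hold at every position from 0 onward. It fails at position 4, so G (alarm → X moving) is false.
Positions where alarm holds: 4.
Check X moving at each: 4→fails.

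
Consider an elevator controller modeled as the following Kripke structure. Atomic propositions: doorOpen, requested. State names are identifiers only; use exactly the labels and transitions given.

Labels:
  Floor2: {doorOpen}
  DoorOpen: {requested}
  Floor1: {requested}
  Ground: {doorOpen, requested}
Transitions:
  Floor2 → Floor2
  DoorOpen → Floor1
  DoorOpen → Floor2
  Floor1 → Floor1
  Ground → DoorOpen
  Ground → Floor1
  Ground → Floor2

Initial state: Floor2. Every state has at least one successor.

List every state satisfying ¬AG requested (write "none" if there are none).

{Floor2, DoorOpen, Ground}

States satisfying requested: {DoorOpen, Floor1, Ground}.
States satisfying AG requested: {Floor1}.
States satisfying ¬AG requested: {Floor2, DoorOpen, Ground}.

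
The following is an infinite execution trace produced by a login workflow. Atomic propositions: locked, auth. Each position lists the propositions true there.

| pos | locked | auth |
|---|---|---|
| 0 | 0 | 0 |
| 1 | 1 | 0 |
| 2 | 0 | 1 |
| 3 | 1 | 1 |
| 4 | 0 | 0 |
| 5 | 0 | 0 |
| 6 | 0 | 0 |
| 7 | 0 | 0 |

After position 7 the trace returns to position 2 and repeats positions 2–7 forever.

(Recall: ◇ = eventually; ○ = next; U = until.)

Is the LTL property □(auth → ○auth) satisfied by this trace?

Does not hold

auth → ○auth must hold at every position from 0 onward. It fails at position 3, so □(auth → ○auth) is false.
Positions where auth holds: 2, 3.
Check ○auth at each: 2→ok, 3→fails.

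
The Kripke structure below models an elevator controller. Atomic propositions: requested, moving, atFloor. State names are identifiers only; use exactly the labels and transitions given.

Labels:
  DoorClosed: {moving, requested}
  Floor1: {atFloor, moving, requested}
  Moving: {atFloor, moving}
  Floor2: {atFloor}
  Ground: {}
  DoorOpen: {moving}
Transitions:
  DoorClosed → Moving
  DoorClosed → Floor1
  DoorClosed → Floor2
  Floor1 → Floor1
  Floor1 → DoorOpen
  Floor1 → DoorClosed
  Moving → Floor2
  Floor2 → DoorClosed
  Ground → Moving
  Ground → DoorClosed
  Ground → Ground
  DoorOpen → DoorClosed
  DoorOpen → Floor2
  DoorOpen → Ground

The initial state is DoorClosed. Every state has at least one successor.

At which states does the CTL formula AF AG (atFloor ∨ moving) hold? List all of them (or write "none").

none

States satisfying AG (atFloor ∨ moving): ∅.
States satisfying AF AG (atFloor ∨ moving): ∅.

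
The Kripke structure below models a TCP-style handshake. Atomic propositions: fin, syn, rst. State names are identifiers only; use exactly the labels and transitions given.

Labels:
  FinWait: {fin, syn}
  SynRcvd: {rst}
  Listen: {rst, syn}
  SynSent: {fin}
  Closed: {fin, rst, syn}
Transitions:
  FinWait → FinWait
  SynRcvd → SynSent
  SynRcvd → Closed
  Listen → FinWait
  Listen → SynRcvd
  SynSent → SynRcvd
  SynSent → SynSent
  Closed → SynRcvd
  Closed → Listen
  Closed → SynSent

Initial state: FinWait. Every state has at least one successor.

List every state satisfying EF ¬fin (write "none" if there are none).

{SynRcvd, Listen, SynSent, Closed}

States satisfying ¬fin: {SynRcvd, Listen}.
States satisfying EF ¬fin: {SynRcvd, Listen, SynSent, Closed}.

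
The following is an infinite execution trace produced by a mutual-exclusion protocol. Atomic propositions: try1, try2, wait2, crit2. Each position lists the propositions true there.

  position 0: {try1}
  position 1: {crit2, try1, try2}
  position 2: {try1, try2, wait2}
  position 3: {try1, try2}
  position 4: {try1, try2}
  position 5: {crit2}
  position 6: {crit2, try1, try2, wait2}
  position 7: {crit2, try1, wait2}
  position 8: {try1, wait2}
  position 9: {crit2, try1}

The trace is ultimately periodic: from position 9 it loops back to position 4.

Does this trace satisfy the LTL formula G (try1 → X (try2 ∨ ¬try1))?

try1 → X (try2 ∨ ¬try1) must hold at every position from 0 onward. It fails at position 6, so G (try1 → X (try2 ∨ ¬try1)) is false.
Positions where try1 holds: 0, 1, 2, 3, 4, 6, 7, 8, 9.
Check X (try2 ∨ ¬try1) at each: 0→ok, 1→ok, 2→ok, 3→ok, 4→ok, 6→fails, 7→fails, 8→fails, 9→ok.

Does not hold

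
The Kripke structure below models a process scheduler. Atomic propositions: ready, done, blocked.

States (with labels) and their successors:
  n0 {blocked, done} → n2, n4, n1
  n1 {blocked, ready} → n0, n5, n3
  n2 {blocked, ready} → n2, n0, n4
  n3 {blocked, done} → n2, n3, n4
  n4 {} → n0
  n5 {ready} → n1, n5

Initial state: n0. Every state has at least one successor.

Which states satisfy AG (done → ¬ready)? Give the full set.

States satisfying done → ¬ready: {n0, n1, n2, n3, n4, n5}.
States satisfying AG (done → ¬ready): {n0, n1, n2, n3, n4, n5}.

{n0, n1, n2, n3, n4, n5}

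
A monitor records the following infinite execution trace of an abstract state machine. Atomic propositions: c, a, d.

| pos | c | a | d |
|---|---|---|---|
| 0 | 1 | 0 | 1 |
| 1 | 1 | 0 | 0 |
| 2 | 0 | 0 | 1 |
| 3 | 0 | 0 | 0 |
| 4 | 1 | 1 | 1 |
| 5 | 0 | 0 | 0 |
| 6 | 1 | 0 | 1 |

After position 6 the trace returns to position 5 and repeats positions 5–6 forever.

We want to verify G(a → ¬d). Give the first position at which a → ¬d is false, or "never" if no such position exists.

Check a → ¬d at each position in order: 0 ✓, 1 ✓, 2 ✓, 3 ✓.
At position 4 the labels are {a, c, d}, so a → ¬d is false there. This is the first violation.

4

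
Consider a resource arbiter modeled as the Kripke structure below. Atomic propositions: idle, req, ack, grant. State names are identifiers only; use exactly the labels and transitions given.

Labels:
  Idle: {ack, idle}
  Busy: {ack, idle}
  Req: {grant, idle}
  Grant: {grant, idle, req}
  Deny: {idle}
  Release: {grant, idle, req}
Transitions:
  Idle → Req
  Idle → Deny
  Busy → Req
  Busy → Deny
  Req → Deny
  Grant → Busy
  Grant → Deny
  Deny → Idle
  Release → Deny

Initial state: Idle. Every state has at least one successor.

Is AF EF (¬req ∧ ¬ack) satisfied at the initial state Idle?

Satisfied

States satisfying EF (¬req ∧ ¬ack): {Idle, Busy, Req, Grant, Deny, Release}.
States satisfying AF EF (¬req ∧ ¬ack): {Idle, Busy, Req, Grant, Deny, Release}.
Idle ∈ Sat(AF EF (¬req ∧ ¬ack)).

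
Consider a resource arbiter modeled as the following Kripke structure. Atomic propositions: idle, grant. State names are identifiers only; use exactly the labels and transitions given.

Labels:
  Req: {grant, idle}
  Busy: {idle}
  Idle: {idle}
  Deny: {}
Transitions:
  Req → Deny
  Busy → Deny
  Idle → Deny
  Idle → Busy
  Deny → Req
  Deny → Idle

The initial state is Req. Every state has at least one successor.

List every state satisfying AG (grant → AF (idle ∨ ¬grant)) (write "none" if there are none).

States satisfying grant → AF (idle ∨ ¬grant): {Req, Busy, Idle, Deny}.
States satisfying AG (grant → AF (idle ∨ ¬grant)): {Req, Busy, Idle, Deny}.

{Req, Busy, Idle, Deny}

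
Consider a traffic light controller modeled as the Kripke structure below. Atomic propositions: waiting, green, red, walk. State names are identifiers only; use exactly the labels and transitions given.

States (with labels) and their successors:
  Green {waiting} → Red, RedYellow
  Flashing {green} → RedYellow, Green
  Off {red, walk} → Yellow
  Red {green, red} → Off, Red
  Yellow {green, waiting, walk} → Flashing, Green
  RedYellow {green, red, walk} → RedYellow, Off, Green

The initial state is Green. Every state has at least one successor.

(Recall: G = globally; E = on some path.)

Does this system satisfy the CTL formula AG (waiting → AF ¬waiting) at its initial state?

Holds

States satisfying waiting → AF ¬waiting: {Green, Flashing, Off, Red, Yellow, RedYellow}.
States satisfying AG (waiting → AF ¬waiting): {Green, Flashing, Off, Red, Yellow, RedYellow}.
Every state reachable from Green satisfies waiting → AF ¬waiting.
Green ∈ Sat(AG (waiting → AF ¬waiting)).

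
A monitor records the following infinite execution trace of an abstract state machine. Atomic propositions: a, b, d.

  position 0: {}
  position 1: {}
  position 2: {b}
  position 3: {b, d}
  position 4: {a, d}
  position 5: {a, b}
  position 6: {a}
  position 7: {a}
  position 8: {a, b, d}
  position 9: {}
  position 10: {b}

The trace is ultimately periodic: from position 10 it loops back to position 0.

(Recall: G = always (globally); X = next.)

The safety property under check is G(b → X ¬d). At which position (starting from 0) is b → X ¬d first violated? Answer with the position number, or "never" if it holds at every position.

2

Check b → X ¬d at each position in order: 0 ✓, 1 ✓.
At position 2 the labels are {b} and the next position 3 has {b, d}, so b → X ¬d is false there. This is the first violation.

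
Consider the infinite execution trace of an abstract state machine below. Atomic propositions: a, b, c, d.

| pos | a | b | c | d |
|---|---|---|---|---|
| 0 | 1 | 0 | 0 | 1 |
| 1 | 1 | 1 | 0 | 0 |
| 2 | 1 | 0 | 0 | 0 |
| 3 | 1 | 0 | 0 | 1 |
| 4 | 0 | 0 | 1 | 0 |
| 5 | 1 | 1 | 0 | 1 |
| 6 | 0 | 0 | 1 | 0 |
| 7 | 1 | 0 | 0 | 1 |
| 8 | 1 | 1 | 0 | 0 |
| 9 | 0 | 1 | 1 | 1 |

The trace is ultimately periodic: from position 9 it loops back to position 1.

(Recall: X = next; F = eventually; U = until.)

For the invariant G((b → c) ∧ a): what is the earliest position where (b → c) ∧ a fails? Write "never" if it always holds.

1

Check (b → c) ∧ a at each position in order: 0 ✓.
At position 1 the labels are {a, b}, so (b → c) ∧ a is false there. This is the first violation.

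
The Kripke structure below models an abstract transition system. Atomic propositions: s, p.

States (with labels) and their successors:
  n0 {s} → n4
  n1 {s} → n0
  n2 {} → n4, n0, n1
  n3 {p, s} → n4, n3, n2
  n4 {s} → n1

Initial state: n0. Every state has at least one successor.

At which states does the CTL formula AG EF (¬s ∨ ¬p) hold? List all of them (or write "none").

States satisfying EF (¬s ∨ ¬p): {n0, n1, n2, n3, n4}.
States satisfying AG EF (¬s ∨ ¬p): {n0, n1, n2, n3, n4}.

{n0, n1, n2, n3, n4}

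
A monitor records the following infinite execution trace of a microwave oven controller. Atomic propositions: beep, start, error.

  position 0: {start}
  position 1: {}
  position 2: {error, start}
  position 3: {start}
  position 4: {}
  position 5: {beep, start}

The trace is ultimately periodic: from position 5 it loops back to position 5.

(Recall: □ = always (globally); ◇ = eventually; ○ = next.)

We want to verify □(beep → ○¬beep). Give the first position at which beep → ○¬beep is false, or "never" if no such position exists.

Check beep → ○¬beep at each position in order: 0 ✓, 1 ✓, 2 ✓, 3 ✓, 4 ✓.
At position 5 the labels are {beep, start} and the next position 5 has {beep, start}, so beep → ○¬beep is false there. This is the first violation.

5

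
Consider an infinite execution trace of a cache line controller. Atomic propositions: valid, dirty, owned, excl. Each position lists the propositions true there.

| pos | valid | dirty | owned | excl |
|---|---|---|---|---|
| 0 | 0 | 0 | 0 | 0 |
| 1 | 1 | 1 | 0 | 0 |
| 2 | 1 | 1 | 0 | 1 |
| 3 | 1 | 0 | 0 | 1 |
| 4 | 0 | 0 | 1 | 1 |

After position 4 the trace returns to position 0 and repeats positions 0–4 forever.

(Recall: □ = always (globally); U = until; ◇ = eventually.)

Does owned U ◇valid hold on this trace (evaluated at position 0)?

Walking from position 0: ◇valid first holds at position 0, and owned holds at every earlier position along the way, so owned U ◇valid holds.

Yes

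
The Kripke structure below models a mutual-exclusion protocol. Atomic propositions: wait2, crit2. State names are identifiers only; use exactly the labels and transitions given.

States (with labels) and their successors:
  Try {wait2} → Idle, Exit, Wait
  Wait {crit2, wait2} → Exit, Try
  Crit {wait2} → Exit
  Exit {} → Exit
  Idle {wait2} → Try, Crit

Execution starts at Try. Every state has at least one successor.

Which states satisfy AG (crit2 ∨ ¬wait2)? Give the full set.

{Exit}

States satisfying crit2 ∨ ¬wait2: {Wait, Exit}.
States satisfying AG (crit2 ∨ ¬wait2): {Exit}.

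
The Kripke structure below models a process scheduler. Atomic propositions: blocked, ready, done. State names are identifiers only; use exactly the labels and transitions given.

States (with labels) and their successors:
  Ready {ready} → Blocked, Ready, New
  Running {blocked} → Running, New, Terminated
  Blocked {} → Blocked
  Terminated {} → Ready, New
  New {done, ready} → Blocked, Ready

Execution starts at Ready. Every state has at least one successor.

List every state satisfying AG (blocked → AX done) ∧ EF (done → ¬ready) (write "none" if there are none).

States satisfying blocked → AX done: {Ready, Blocked, Terminated, New}.
States satisfying AG (blocked → AX done): {Ready, Blocked, Terminated, New}.
States satisfying done → ¬ready: {Ready, Running, Blocked, Terminated}.
States satisfying EF (done → ¬ready): {Ready, Running, Blocked, Terminated, New}.
States satisfying AG (blocked → AX done) ∧ EF (done → ¬ready): {Ready, Blocked, Terminated, New}.

{Ready, Blocked, Terminated, New}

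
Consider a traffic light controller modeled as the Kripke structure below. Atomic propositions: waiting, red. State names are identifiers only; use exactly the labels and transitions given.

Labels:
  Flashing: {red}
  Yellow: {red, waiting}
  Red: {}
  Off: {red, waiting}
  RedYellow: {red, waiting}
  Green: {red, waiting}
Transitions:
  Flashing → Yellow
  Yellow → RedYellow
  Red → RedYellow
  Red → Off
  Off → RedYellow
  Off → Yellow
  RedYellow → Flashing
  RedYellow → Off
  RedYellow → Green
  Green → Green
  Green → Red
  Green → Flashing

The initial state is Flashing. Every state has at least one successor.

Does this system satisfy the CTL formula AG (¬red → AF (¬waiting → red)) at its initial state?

Holds

States satisfying ¬red → AF (¬waiting → red): {Flashing, Yellow, Red, Off, RedYellow, Green}.
States satisfying AG (¬red → AF (¬waiting → red)): {Flashing, Yellow, Red, Off, RedYellow, Green}.
Every state reachable from Flashing satisfies ¬red → AF (¬waiting → red).
Flashing ∈ Sat(AG (¬red → AF (¬waiting → red))).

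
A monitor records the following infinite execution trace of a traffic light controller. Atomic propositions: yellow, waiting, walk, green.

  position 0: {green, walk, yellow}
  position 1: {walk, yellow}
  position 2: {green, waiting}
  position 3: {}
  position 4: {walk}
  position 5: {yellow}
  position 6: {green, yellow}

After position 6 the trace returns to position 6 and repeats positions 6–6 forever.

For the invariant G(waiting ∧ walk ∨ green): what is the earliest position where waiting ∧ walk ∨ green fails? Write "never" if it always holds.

1

Check waiting ∧ walk ∨ green at each position in order: 0 ✓.
At position 1 the labels are {walk, yellow}, so waiting ∧ walk ∨ green is false there. This is the first violation.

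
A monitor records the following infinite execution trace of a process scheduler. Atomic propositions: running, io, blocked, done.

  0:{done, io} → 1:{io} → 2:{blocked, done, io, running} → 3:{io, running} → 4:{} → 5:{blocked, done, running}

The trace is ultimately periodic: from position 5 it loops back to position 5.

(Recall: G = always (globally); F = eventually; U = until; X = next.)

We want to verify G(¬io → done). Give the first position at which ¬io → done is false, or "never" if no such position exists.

4

Check ¬io → done at each position in order: 0 ✓, 1 ✓, 2 ✓, 3 ✓.
At position 4 the labels are {}, so ¬io → done is false there. This is the first violation.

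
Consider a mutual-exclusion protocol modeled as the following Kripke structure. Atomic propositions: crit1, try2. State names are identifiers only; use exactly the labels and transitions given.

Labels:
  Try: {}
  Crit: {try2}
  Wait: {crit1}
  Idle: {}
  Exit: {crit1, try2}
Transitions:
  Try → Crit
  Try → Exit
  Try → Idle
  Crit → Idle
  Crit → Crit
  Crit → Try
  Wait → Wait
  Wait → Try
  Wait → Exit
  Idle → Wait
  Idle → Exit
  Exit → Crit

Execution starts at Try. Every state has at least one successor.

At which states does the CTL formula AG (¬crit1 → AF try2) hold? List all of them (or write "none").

none

States satisfying ¬crit1 → AF try2: {Crit, Wait, Exit}.
States satisfying AG (¬crit1 → AF try2): ∅.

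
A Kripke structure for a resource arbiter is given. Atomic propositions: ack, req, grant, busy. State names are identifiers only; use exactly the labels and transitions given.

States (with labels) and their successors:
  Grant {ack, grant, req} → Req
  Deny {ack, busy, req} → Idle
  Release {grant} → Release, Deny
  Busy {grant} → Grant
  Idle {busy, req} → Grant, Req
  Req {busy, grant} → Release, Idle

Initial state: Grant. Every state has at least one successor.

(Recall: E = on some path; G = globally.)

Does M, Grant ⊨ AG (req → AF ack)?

States satisfying req → AF ack: {Grant, Deny, Release, Busy, Req}.
States satisfying AG (req → AF ack): ∅.
Idle is reachable from Grant and violates req → AF ack, so AG fails at Grant.
Grant ∉ Sat(AG (req → AF ack)).

Violated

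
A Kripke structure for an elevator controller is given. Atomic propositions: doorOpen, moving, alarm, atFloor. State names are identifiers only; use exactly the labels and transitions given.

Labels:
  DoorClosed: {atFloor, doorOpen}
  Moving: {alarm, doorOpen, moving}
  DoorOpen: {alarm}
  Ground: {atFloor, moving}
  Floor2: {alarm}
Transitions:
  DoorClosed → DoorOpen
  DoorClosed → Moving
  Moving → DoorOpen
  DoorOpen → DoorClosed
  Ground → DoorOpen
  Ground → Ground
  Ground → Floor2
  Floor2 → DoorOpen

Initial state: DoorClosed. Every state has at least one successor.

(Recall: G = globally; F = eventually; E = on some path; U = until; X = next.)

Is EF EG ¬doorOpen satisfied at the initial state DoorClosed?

States satisfying EG ¬doorOpen: {Ground}.
States satisfying EF EG ¬doorOpen: {Ground}.
No suitable path/successor from DoorClosed witnesses the formula.
DoorClosed ∉ Sat(EF EG ¬doorOpen).

No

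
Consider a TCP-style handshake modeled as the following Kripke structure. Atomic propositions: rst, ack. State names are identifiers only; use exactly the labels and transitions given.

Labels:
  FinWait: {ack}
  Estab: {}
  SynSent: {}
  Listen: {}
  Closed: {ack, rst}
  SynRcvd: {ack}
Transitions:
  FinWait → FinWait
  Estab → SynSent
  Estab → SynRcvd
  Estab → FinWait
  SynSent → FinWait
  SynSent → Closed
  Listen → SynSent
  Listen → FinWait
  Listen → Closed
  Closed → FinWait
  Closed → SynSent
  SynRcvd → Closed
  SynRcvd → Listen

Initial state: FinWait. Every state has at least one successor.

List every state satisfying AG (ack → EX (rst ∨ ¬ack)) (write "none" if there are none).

States satisfying ack → EX (rst ∨ ¬ack): {Estab, SynSent, Listen, Closed, SynRcvd}.
States satisfying AG (ack → EX (rst ∨ ¬ack)): ∅.

none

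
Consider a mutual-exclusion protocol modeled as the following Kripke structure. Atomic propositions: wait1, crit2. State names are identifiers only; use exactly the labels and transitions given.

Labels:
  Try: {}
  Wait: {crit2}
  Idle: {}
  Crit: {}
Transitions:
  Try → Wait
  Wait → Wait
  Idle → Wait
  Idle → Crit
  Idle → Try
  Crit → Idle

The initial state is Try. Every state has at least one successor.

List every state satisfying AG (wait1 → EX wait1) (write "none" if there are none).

{Try, Wait, Idle, Crit}

States satisfying wait1 → EX wait1: {Try, Wait, Idle, Crit}.
States satisfying AG (wait1 → EX wait1): {Try, Wait, Idle, Crit}.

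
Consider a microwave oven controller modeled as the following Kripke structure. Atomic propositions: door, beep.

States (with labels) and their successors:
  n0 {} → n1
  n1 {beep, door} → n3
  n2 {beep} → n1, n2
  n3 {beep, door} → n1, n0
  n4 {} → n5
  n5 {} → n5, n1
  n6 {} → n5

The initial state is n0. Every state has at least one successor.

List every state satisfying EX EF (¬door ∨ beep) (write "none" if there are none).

{n0, n1, n2, n3, n4, n5, n6}

States satisfying EF (¬door ∨ beep): {n0, n1, n2, n3, n4, n5, n6}.
States satisfying EX EF (¬door ∨ beep): {n0, n1, n2, n3, n4, n5, n6}.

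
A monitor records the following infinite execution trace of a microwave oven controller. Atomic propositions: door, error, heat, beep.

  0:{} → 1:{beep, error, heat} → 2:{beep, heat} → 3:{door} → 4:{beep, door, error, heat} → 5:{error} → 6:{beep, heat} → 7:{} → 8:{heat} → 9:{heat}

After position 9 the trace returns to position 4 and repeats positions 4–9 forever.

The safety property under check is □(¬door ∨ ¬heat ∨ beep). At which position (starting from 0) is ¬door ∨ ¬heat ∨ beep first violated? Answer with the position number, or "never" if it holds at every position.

never

¬door ∨ ¬heat ∨ beep holds at every position 0..9, and those are all the positions the trace ever visits, so the invariant □(¬door ∨ ¬heat ∨ beep) is never violated.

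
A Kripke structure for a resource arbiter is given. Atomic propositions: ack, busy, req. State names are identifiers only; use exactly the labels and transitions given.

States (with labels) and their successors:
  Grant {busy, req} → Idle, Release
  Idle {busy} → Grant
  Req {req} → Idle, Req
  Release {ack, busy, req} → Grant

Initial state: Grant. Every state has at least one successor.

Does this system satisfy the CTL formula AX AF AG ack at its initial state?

States satisfying AF AG ack: ∅.
States satisfying AX AF AG ack: ∅.
Grant ∉ Sat(AX AF AG ack).

No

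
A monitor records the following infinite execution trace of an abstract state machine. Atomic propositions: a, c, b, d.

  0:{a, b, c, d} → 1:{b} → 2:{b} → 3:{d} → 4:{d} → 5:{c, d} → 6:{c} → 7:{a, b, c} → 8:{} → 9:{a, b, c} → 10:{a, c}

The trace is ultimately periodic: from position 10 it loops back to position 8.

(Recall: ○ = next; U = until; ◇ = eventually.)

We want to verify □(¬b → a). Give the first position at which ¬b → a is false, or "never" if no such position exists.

Check ¬b → a at each position in order: 0 ✓, 1 ✓, 2 ✓.
At position 3 the labels are {d}, so ¬b → a is false there. This is the first violation.

3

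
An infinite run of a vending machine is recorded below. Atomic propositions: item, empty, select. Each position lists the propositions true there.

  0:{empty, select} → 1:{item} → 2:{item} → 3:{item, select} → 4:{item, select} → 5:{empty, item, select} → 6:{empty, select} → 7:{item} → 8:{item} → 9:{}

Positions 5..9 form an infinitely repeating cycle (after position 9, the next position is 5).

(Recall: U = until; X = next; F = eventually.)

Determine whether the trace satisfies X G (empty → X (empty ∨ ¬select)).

Yes

The position after 0 is 1; G (empty → X (empty ∨ ¬select)) is true there.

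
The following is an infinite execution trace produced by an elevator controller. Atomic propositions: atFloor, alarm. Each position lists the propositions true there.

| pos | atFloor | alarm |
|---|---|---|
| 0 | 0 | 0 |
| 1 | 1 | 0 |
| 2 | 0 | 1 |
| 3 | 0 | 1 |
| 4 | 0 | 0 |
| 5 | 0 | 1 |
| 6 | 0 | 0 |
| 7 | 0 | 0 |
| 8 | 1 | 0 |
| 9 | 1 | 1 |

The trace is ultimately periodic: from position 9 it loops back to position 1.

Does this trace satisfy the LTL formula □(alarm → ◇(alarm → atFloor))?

Yes

alarm → ◇(alarm → atFloor) holds at every position 0..9, and those are all positions ever visited, so □(alarm → ◇(alarm → atFloor)) holds.
Positions where alarm holds: 2, 3, 5, 9.
Check ◇(alarm → atFloor) at each: 2→ok, 3→ok, 5→ok, 9→ok.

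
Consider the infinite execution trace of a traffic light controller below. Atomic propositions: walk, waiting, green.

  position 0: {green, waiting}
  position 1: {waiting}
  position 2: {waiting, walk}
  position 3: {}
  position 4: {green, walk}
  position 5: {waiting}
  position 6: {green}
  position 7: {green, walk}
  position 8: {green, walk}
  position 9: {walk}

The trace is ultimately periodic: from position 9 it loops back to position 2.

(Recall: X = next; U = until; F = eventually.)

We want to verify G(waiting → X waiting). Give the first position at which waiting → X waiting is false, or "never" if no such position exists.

Check waiting → X waiting at each position in order: 0 ✓, 1 ✓.
At position 2 the labels are {waiting, walk} and the next position 3 has {}, so waiting → X waiting is false there. This is the first violation.

2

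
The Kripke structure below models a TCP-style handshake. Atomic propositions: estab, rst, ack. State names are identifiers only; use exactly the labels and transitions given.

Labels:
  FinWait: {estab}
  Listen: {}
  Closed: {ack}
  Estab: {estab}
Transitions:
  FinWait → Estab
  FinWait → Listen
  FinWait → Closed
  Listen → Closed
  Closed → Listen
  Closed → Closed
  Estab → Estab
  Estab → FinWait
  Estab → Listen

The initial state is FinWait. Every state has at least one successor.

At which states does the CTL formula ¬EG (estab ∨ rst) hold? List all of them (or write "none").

States satisfying estab ∨ rst: {FinWait, Estab}.
States satisfying EG (estab ∨ rst): {FinWait, Estab}.
States satisfying ¬EG (estab ∨ rst): {Listen, Closed}.

{Listen, Closed}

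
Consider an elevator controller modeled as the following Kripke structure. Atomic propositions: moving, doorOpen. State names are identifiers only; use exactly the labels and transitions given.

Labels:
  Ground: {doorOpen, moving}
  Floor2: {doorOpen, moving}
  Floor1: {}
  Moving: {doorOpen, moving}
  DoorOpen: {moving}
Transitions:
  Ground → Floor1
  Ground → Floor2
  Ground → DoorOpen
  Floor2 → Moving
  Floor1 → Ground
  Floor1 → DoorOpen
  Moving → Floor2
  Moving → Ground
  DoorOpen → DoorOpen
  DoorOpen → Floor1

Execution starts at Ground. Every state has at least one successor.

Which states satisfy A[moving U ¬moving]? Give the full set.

{Floor1}

States satisfying moving: {Ground, Floor2, Moving, DoorOpen}.
States satisfying ¬moving: {Floor1}.
States satisfying A[moving U ¬moving]: {Floor1}.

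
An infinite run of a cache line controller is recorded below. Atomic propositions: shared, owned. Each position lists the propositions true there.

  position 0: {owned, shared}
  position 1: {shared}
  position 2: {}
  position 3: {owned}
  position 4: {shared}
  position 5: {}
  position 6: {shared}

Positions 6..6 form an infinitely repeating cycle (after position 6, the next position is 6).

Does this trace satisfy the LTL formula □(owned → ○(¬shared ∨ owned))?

No

owned → ○(¬shared ∨ owned) must hold at every position from 0 onward. It fails at position 0, so □(owned → ○(¬shared ∨ owned)) is false.
Positions where owned holds: 0, 3.
Check ○(¬shared ∨ owned) at each: 0→fails, 3→fails.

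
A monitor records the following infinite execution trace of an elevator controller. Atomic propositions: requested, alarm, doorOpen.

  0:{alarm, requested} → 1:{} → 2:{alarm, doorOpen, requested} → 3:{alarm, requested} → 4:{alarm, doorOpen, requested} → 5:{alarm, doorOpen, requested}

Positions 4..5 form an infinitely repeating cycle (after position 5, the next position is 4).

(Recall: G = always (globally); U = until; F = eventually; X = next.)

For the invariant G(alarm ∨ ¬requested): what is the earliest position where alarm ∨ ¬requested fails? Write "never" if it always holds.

alarm ∨ ¬requested holds at every position 0..5, and those are all the positions the trace ever visits, so the invariant G(alarm ∨ ¬requested) is never violated.

never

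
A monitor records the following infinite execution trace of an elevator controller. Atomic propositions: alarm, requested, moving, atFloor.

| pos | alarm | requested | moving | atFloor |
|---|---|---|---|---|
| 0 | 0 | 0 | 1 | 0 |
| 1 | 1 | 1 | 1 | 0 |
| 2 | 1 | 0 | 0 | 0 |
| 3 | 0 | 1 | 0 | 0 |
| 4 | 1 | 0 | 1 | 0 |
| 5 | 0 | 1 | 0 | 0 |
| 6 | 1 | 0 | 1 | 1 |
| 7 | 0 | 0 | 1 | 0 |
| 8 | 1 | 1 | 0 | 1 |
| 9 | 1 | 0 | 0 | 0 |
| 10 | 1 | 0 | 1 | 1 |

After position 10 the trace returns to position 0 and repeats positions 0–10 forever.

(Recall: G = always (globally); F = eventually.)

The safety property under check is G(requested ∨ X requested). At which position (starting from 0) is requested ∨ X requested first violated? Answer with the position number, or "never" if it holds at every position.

6

Check requested ∨ X requested at each position in order: 0 ✓, 1 ✓, 2 ✓, 3 ✓, 4 ✓, 5 ✓.
At position 6 the labels are {alarm, atFloor, moving} and the next position 7 has {moving}, so requested ∨ X requested is false there. This is the first violation.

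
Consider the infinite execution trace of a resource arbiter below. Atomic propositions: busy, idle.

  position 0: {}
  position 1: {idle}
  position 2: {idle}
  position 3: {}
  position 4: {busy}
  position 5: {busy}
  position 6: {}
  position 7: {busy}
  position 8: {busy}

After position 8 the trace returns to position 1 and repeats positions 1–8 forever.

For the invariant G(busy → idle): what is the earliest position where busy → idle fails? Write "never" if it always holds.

4

Check busy → idle at each position in order: 0 ✓, 1 ✓, 2 ✓, 3 ✓.
At position 4 the labels are {busy}, so busy → idle is false there. This is the first violation.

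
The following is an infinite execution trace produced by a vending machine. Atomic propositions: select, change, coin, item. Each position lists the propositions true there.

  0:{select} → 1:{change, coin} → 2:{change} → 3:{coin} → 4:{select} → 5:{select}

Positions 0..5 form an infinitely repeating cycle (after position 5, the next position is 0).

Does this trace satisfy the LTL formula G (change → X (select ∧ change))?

change → X (select ∧ change) must hold at every position from 0 onward. It fails at position 1, so G (change → X (select ∧ change)) is false.
Positions where change holds: 1, 2.
Check X (select ∧ change) at each: 1→fails, 2→fails.

Does not hold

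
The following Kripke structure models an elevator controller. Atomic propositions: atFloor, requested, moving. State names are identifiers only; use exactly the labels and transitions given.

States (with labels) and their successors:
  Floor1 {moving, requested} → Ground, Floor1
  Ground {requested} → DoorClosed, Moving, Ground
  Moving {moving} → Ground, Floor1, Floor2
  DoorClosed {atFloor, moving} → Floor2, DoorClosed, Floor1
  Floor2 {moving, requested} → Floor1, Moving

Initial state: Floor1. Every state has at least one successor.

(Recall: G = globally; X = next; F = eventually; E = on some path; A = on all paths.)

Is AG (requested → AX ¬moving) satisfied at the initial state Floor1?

Violated

States satisfying requested → AX ¬moving: {Moving, DoorClosed}.
States satisfying AG (requested → AX ¬moving): ∅.
Floor1 is reachable from Floor1 and violates requested → AX ¬moving, so AG fails at Floor1.
Floor1 ∉ Sat(AG (requested → AX ¬moving)).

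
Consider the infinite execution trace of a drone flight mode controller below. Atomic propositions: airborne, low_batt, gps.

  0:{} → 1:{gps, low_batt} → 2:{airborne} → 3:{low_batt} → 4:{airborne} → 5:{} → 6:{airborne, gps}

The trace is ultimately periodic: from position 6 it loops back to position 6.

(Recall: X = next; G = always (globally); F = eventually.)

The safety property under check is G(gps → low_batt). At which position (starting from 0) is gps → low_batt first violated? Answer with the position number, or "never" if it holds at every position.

Check gps → low_batt at each position in order: 0 ✓, 1 ✓, 2 ✓, 3 ✓, 4 ✓, 5 ✓.
At position 6 the labels are {airborne, gps}, so gps → low_batt is false there. This is the first violation.

6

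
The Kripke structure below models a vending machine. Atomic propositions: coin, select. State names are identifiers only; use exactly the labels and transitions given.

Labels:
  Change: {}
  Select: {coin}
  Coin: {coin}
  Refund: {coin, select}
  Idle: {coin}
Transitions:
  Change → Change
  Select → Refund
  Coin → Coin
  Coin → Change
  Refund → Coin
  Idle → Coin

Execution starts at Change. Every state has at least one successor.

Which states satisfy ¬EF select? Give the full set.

States satisfying select: {Refund}.
States satisfying EF select: {Select, Refund}.
States satisfying ¬EF select: {Change, Coin, Idle}.

{Change, Coin, Idle}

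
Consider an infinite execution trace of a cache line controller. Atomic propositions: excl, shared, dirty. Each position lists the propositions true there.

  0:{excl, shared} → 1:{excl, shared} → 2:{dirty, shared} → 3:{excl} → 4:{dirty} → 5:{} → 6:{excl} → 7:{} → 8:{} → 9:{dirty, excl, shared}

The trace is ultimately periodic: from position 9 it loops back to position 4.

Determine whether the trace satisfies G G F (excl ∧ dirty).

Yes

G F (excl ∧ dirty) holds at every position 0..9, and those are all positions ever visited, so G G F (excl ∧ dirty) holds.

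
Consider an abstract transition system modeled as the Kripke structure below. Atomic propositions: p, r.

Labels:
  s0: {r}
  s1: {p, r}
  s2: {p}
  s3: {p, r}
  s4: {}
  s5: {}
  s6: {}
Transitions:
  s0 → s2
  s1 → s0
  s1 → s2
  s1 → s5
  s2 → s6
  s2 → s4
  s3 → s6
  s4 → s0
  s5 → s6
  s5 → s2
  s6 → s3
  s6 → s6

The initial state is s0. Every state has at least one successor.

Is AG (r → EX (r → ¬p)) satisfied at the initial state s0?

States satisfying r → EX (r → ¬p): {s0, s1, s2, s3, s4, s5, s6}.
States satisfying AG (r → EX (r → ¬p)): {s0, s1, s2, s3, s4, s5, s6}.
Every state reachable from s0 satisfies r → EX (r → ¬p).
s0 ∈ Sat(AG (r → EX (r → ¬p))).

Holds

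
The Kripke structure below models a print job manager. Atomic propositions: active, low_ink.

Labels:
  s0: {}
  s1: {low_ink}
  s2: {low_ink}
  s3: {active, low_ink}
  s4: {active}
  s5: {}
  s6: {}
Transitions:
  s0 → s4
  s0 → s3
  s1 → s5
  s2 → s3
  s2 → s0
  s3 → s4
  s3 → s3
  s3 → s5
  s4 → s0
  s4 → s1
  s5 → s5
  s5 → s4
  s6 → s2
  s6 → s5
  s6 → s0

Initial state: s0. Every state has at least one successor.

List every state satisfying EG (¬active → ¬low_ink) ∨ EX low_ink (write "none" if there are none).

{s0, s2, s3, s4, s5, s6}

States satisfying ¬active → ¬low_ink: {s0, s3, s4, s5, s6}.
States satisfying EG (¬active → ¬low_ink): {s0, s3, s4, s5, s6}.
States satisfying low_ink: {s1, s2, s3}.
States satisfying EX low_ink: {s0, s2, s3, s4, s6}.
States satisfying EG (¬active → ¬low_ink) ∨ EX low_ink: {s0, s2, s3, s4, s5, s6}.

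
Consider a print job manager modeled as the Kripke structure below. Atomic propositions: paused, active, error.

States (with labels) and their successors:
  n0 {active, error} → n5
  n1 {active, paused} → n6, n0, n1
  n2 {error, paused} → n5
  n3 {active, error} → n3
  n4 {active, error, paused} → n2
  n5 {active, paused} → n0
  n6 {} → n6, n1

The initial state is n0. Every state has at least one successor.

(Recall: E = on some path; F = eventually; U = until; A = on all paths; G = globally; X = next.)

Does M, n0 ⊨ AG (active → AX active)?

States satisfying active → AX active: {n0, n2, n3, n5, n6}.
States satisfying AG (active → AX active): {n0, n2, n3, n5}.
Every state reachable from n0 satisfies active → AX active.
n0 ∈ Sat(AG (active → AX active)).

Yes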